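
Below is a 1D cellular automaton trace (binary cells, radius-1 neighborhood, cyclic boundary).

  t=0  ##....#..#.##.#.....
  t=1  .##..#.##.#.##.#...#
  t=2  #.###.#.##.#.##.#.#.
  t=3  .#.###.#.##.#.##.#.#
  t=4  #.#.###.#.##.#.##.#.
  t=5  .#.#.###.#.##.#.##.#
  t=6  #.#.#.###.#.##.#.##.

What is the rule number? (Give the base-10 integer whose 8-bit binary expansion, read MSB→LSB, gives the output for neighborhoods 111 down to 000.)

  ###|#  b7=1 t=2,i=3
  ##.|#  b6=1 t=0,i=1
  #.#|#  b5=1 t=0,i=10
  #..|#  b4=1 t=0,i=2
  .##|.  b3=0 t=0,i=0
  .#.|.  b2=0 t=0,i=6
  ..#|#  b1=1 t=0,i=5
  ...|.  b0=0 t=0,i=3
  bits 11110010 = 242

242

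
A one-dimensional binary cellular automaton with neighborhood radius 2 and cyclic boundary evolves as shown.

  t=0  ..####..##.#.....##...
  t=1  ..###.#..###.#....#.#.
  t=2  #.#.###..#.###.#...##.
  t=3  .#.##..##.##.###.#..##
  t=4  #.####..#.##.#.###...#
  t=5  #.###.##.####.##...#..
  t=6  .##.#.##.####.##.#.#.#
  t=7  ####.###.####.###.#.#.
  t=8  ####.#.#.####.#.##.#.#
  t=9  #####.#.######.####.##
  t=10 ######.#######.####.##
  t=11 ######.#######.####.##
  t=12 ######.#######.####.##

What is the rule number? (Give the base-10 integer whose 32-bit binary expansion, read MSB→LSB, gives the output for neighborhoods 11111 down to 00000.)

  ##### -> #   bit 31 = 1  t=8,i=1
  ####. -> #   bit 30 = 1  t=0,i=4
  ###.# -> #   bit 29 = 1  t=1,i=4
  ###.. -> .   bit 28 = 0  t=0,i=5
  ##.## -> .   bit 27 = 0  t=3,i=9
  ##.#. -> #   bit 26 = 1  t=0,i=10
  ##..# -> #   bit 25 = 1  t=0,i=6
  ##... -> .   bit 24 = 0  t=0,i=19
  #.### -> #   bit 23 = 1  t=2,i=4
  #.##. -> #   bit 22 = 1  t=3,i=3
  #.#.# -> .   bit 21 = 0  t=2,i=0
  #.#.. -> #   bit 20 = 1  t=0,i=11
  #..## -> .   bit 19 = 0  t=0,i=7
  #..#. -> #   bit 18 = 1  t=2,i=8
  #...# -> #   bit 17 = 1  t=1,i=0
  #.... -> #   bit 16 = 1  t=0,i=13
  .#### -> #   bit 15 = 1  t=0,i=3
  .###. -> .   bit 14 = 0  t=1,i=3
  .##.# -> #   bit 13 = 1  t=0,i=9
  .##.. -> #   bit 12 = 1  t=0,i=18
  .#.## -> #   bit 11 = 1  t=2,i=3
  .#.#. -> #   bit 10 = 1  t=1,i=19
  .#..# -> .   bit 9 = 0  t=1,i=7
  .#... -> .   bit 8 = 0  t=0,i=12
  ..### -> #   bit 7 = 1  t=0,i=2
  ..##. -> .   bit 6 = 0  t=0,i=8
  ..#.# -> .   bit 5 = 0  t=1,i=18
  ..#.. -> #   bit 4 = 1  t=5,i=19
  ...## -> .   bit 3 = 0  t=0,i=1
  ...#. -> .   bit 2 = 0  t=1,i=17
  ....# -> .   bit 1 = 0  t=0,i=0
  ..... -> .   bit 0 = 0  t=0,i=14
  bits 11100110110101111011110010010000 = 3872898192

3872898192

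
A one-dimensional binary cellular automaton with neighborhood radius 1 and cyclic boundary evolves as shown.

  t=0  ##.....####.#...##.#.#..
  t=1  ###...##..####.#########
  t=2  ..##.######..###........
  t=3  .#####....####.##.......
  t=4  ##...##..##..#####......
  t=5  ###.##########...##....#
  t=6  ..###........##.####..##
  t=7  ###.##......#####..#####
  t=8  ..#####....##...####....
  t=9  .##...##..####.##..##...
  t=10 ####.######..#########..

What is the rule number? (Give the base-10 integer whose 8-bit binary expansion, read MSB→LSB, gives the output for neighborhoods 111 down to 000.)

  [7] ### => .  t=0,i=8
  [6] ##. => #  t=0,i=1
  [5] #.# => #  t=0,i=11
  [4] #.. => #  t=0,i=2
  [3] .## => #  t=0,i=0
  [2] .#. => #  t=0,i=12
  [1] ..# => #  t=0,i=6
  [0] ... => .  t=0,i=3
  bits 01111110 = 126

126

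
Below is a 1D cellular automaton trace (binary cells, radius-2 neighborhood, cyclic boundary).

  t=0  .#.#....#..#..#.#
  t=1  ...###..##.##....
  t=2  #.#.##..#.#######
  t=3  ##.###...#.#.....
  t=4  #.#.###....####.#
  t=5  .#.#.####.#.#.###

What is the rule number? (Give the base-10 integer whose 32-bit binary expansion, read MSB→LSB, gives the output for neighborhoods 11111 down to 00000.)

1028774745

  #####|.  b31=0 t=2,i=12
  ####.|.  b30=0 t=2,i=16
  ###.#|#  b29=1 t=2,i=0
  ###..|#  b28=1 t=1,i=5
  ##.##|#  b27=1 t=1,i=10
  ##.#.|#  b26=1 t=2,i=1
  ##..#|.  b25=0 t=1,i=6
  ##...|#  b24=1 t=1,i=13
  #.###|.  b23=0 t=2,i=10
  #.##.|#  b22=1 t=1,i=11
  #.#.#|.  b21=0 t=0,i=1
  #.#..|#  b20=1 t=0,i=3
  #..##|.  b19=0 t=1,i=7
  #..#.|.  b18=0 t=0,i=10
  #...#|.  b17=0 t=3,i=7
  #....|#  b16=1 t=0,i=5
  .####|#  b15=1 t=2,i=11
  .###.|#  b14=1 t=1,i=4
  .##.#|.  b13=0 t=1,i=9
  .##..|#  b12=1 t=1,i=12
  .#.##|#  b11=1 t=2,i=3
  .#.#.|.  b10=0 t=0,i=0
  .#..#|#  b9=1 t=0,i=9
  .#...|#  b8=1 t=0,i=4
  ..###|.  b7=0 t=1,i=3
  ..##.|#  b6=1 t=1,i=8
  ..#.#|.  b5=0 t=0,i=14
  ..#..|#  b4=1 t=0,i=8
  ...##|#  b3=1 t=1,i=2
  ...#.|.  b2=0 t=0,i=7
  ....#|.  b1=0 t=0,i=6
  .....|#  b0=1 t=1,i=0
  bits 00111101010100011101101101011001 = 1028774745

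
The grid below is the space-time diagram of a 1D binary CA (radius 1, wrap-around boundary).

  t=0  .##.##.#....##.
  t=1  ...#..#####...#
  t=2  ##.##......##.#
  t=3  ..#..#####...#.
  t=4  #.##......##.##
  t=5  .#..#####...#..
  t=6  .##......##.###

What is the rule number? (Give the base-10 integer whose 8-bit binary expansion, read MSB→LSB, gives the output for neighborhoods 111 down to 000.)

53

  [7] ### => .  t=1,i=7
  [6] ##. => .  t=0,i=2
  [5] #.# => #  t=0,i=3
  [4] #.. => #  t=0,i=8
  [3] .## => .  t=0,i=1
  [2] .#. => #  t=0,i=7
  [1] ..# => .  t=0,i=0
  [0] ... => #  t=0,i=9
  bits 00110101 = 53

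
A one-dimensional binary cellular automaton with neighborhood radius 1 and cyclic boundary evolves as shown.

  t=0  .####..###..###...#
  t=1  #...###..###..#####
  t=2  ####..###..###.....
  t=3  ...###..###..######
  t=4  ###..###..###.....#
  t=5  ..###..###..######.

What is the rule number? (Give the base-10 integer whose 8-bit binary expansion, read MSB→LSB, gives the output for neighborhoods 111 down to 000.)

119

  ###|.  b7=0 t=0,i=2
  ##.|#  b6=1 t=0,i=4
  #.#|#  b5=1 t=0,i=0
  #..|#  b4=1 t=0,i=5
  .##|.  b3=0 t=0,i=1
  .#.|#  b2=1 t=0,i=18
  ..#|#  b1=1 t=0,i=6
  ...|#  b0=1 t=0,i=16
  bits 01110111 = 119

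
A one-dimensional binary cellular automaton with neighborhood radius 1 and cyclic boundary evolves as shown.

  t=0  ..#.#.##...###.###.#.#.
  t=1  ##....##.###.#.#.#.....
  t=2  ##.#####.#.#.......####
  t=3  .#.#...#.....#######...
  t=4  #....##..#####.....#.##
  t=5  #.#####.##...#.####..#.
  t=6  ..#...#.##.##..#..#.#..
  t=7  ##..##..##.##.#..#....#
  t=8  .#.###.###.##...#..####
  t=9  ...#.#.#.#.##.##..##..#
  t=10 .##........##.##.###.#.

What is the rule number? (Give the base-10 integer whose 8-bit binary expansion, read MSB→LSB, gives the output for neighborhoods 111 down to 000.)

75

  ### -> .   bit 7 = 0  t=0,i=12
  ##. -> #   bit 6 = 1  t=0,i=7
  #.# -> .   bit 5 = 0  t=0,i=3
  #.. -> .   bit 4 = 0  t=0,i=8
  .## -> #   bit 3 = 1  t=0,i=6
  .#. -> .   bit 2 = 0  t=0,i=2
  ..# -> #   bit 1 = 1  t=0,i=1
  ... -> #   bit 0 = 1  t=0,i=0
  bits 01001011 = 75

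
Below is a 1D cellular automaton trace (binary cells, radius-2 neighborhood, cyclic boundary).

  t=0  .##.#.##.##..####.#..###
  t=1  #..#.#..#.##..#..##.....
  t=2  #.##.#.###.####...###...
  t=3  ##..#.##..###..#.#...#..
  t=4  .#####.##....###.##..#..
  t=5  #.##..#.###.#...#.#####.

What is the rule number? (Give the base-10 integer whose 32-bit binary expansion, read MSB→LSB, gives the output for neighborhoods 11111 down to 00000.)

  #####|#  b31=1 t=4,i=3
  ####.|.  b30=0 t=0,i=15
  ###.#|.  b29=0 t=0,i=16
  ###..|.  b28=0 t=2,i=14
  ##.##|#  b27=1 t=0,i=0
  ##.#.|#  b26=1 t=0,i=3
  ##..#|#  b25=1 t=0,i=11
  ##...|#  b24=1 t=1,i=19
  #.###|#  b23=1 t=2,i=7
  #.##.|.  b22=0 t=0,i=1
  #.#.#|.  b21=0 t=0,i=4
  #.#..|#  b20=1 t=0,i=18
  #..##|.  b19=0 t=0,i=12
  #..#.|#  b18=1 t=1,i=2
  #...#|.  b17=0 t=2,i=16
  #....|#  b16=1 t=1,i=20
  .####|#  b15=1 t=0,i=14
  .###.|.  b14=0 t=0,i=22
  .##.#|.  b13=0 t=0,i=2
  .##..|#  b12=1 t=0,i=10
  .#.##|#  b11=1 t=0,i=5
  .#.#.|.  b10=0 t=1,i=4
  .#..#|.  b9=0 t=0,i=19
  .#...|#  b8=1 t=3,i=18
  ..###|.  b7=0 t=0,i=13
  ..##.|.  b6=0 t=1,i=17
  ..#.#|#  b5=1 t=1,i=3
  ..#..|#  b4=1 t=1,i=0
  ...##|#  b3=1 t=2,i=17
  ...#.|.  b2=0 t=1,i=23
  ....#|.  b1=0 t=1,i=22
  .....|.  b0=0 t=1,i=21
  bits 10001111100101011001100100111000 = 2408945976

2408945976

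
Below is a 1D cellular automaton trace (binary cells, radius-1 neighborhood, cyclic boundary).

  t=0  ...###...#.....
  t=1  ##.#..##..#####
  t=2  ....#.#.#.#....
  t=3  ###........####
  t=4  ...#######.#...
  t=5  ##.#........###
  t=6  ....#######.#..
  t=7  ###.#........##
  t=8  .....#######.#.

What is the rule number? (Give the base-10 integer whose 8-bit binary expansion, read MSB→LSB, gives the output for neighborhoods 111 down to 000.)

  nb ###: next=.  (t=0,i=4, bit7=0)
  nb ##.: next=.  (t=0,i=5, bit6=0)
  nb #.#: next=.  (t=1,i=2, bit5=0)
  nb #..: next=#  (t=0,i=6, bit4=1)
  nb .##: next=#  (t=0,i=3, bit3=1)
  nb .#.: next=.  (t=0,i=9, bit2=0)
  nb ..#: next=.  (t=0,i=2, bit1=0)
  nb ...: next=#  (t=0,i=0, bit0=1)
  bits 00011001 = 25

25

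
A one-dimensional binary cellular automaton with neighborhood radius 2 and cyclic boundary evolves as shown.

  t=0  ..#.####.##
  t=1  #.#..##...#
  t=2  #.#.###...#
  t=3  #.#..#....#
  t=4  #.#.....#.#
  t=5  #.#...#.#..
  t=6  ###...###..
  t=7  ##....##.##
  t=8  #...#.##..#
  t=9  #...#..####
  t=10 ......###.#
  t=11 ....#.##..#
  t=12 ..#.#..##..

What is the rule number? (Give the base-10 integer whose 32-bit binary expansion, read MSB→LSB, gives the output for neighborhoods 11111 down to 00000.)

  #####|.  b31=0 t=9,i=9
  ####.|#  b30=1 t=0,i=6
  ###.#|.  b29=0 t=0,i=7
  ###..|.  b28=0 t=2,i=6
  ##.##|.  b27=0 t=0,i=8
  ##.#.|.  b26=0 t=1,i=1
  ##..#|#  b25=1 t=0,i=0
  ##...|.  b24=0 t=1,i=7
  #.###|.  b23=0 t=0,i=4
  #.##.|.  b22=0 t=0,i=9
  #.#.#|#  b21=1 t=2,i=2
  #.#..|#  b20=1 t=1,i=2
  #..##|#  b19=1 t=1,i=4
  #..#.|.  b18=0 t=0,i=1
  #...#|.  b17=0 t=1,i=8
  #....|.  b16=0 t=3,i=7
  .####|#  b15=1 t=0,i=5
  .###.|#  b14=1 t=2,i=5
  .##.#|#  b13=1 t=1,i=0
  .##..|#  b12=1 t=0,i=10
  .#.##|.  b11=0 t=0,i=3
  .#.#.|#  b10=1 t=5,i=1
  .#..#|.  b9=0 t=1,i=3
  .#...|.  b8=0 t=3,i=6
  ..###|#  b7=1 t=6,i=0
  ..##.|#  b6=1 t=1,i=5
  ..#.#|#  b5=1 t=0,i=2
  ..#..|.  b4=0 t=3,i=5
  ...##|.  b3=0 t=1,i=9
  ...#.|.  b2=0 t=4,i=7
  ....#|#  b1=1 t=3,i=8
  .....|.  b0=0 t=4,i=5
  bits 01000010001110001111010011100010 = 1111028962

1111028962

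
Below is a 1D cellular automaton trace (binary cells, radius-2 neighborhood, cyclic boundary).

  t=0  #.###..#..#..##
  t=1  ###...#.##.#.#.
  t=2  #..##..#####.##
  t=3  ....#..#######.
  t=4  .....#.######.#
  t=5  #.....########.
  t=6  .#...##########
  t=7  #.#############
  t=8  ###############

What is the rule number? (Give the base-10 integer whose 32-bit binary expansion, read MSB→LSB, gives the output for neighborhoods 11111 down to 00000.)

3991321480

  nb #####: next=#  (t=2,i=9, bit31=1)
  nb ####.: next=#  (t=2,i=10, bit30=1)
  nb ###.#: next=#  (t=0,i=0, bit29=1)
  nb ###..: next=.  (t=0,i=4, bit28=0)
  nb ##.##: next=#  (t=0,i=1, bit27=1)
  nb ##.#.: next=#  (t=1,i=10, bit26=1)
  nb ##..#: next=.  (t=0,i=5, bit25=0)
  nb ##...: next=#  (t=1,i=3, bit24=1)
  nb #.###: next=#  (t=0,i=2, bit23=1)
  nb #.##.: next=#  (t=1,i=8, bit22=1)
  nb #.#.#: next=#  (t=1,i=11, bit21=1)
  nb #.#..: next=.  (t=4,i=14, bit20=0)
  nb #..##: next=.  (t=0,i=12, bit19=0)
  nb #..#.: next=#  (t=0,i=6, bit18=1)
  nb #...#: next=#  (t=1,i=4, bit17=1)
  nb #....: next=.  (t=3,i=0, bit16=0)
  nb .####: next=#  (t=2,i=8, bit15=1)
  nb .###.: next=.  (t=0,i=3, bit14=0)
  nb .##.#: next=#  (t=1,i=9, bit13=1)
  nb .##..: next=#  (t=2,i=4, bit12=1)
  nb .#.##: next=#  (t=1,i=7, bit11=1)
  nb .#.#.: next=.  (t=1,i=12, bit10=0)
  nb .#..#: next=#  (t=0,i=8, bit9=1)
  nb .#...: next=#  (t=4,i=0, bit8=1)
  nb ..###: next=#  (t=0,i=13, bit7=1)
  nb ..##.: next=.  (t=2,i=3, bit6=0)
  nb ..#.#: next=.  (t=1,i=6, bit5=0)
  nb ..#..: next=.  (t=0,i=7, bit4=0)
  nb ...##: next=#  (t=5,i=5, bit3=1)
  nb ...#.: next=.  (t=1,i=5, bit2=0)
  nb ....#: next=.  (t=3,i=2, bit1=0)
  nb .....: next=.  (t=3,i=1, bit0=0)
  bits 11101101111001101011101110001000 = 3991321480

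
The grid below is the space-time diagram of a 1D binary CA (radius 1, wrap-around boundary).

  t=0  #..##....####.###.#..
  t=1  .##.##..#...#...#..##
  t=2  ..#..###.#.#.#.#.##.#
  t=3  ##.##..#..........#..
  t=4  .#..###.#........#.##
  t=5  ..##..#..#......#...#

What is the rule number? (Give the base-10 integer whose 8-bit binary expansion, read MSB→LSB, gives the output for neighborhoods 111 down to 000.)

  ###|.  b7=0 t=0,i=10
  ##.|#  b6=1 t=0,i=4
  #.#|.  b5=0 t=0,i=13
  #..|#  b4=1 t=0,i=1
  .##|.  b3=0 t=0,i=3
  .#.|.  b2=0 t=0,i=0
  ..#|#  b1=1 t=0,i=2
  ...|.  b0=0 t=0,i=6
  bits 01010010 = 82

82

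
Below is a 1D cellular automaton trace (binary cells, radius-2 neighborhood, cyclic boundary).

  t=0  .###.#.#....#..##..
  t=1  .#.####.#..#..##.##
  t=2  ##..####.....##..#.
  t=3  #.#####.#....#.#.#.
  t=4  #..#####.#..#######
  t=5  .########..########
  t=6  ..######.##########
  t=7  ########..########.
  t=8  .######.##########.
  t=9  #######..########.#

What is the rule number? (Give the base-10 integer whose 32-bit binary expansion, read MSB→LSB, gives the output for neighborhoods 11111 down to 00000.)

  #####|#  b31=1 t=3,i=4
  ####.|#  b30=1 t=1,i=5
  ###.#|#  b29=1 t=0,i=3
  ###..|.  b28=0 t=2,i=7
  ##.##|.  b27=0 t=1,i=16
  ##.#.|#  b26=1 t=0,i=4
  ##..#|#  b25=1 t=2,i=2
  ##...|#  b24=1 t=0,i=17
  #.###|.  b23=0 t=1,i=3
  #.##.|#  b22=1 t=1,i=17
  #.#.#|#  b21=1 t=0,i=5
  #.#..|.  b20=0 t=0,i=7
  #..##|#  b19=1 t=0,i=14
  #..#.|.  b18=0 t=1,i=10
  #...#|#  b17=1 t=0,i=18
  #....|.  b16=0 t=0,i=9
  .####|#  b15=1 t=1,i=4
  .###.|.  b14=0 t=0,i=2
  .##.#|.  b13=0 t=1,i=15
  .##..|.  b12=0 t=0,i=16
  .#.##|.  b11=0 t=1,i=2
  .#.#.|#  b10=1 t=0,i=6
  .#..#|.  b9=0 t=0,i=13
  .#...|#  b8=1 t=0,i=8
  ..###|#  b7=1 t=0,i=1
  ..##.|#  b6=1 t=0,i=15
  ..#.#|#  b5=1 t=2,i=17
  ..#..|.  b4=0 t=0,i=12
  ...##|.  b3=0 t=0,i=0
  ...#.|#  b2=1 t=0,i=11
  ....#|.  b1=0 t=0,i=10
  .....|.  b0=0 t=2,i=10
  bits 11100111011010101000010111100100 = 3882517988

3882517988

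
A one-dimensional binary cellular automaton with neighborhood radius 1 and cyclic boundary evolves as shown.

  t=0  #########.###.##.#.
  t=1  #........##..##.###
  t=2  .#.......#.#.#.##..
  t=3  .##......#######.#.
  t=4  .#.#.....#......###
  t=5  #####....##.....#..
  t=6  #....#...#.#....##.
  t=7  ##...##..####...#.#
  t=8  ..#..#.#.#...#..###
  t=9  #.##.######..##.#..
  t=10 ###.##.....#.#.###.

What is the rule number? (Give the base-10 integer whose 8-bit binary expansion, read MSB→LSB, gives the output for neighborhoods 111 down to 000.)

  nb ###: next=.  (t=0,i=1, bit7=0)
  nb ##.: next=.  (t=0,i=8, bit6=0)
  nb #.#: next=#  (t=0,i=9, bit5=1)
  nb #..: next=#  (t=1,i=1, bit4=1)
  nb .##: next=#  (t=0,i=0, bit3=1)
  nb .#.: next=#  (t=0,i=17, bit2=1)
  nb ..#: next=.  (t=1,i=8, bit1=0)
  nb ...: next=.  (t=1,i=2, bit0=0)
  bits 00111100 = 60

60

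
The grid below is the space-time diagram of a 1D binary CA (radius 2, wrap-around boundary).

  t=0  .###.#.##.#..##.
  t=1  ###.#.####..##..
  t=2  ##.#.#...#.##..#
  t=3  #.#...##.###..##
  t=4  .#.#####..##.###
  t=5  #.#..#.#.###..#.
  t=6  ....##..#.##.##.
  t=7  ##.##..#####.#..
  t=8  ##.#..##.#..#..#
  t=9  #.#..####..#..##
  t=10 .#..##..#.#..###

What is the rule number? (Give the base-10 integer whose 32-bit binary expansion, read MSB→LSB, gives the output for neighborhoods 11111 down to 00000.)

2488232425

  [31] ##### => #  t=4,i=5
  [30] ####. => .  t=1,i=8
  [29] ###.# => .  t=0,i=3
  [28] ###.. => #  t=1,i=9
  [27] ##.## => .  t=3,i=8
  [26] ##.#. => #  t=0,i=4
  [25] ##..# => .  t=0,i=15
  [24] ##... => .  t=6,i=15
  [23] #.### => .  t=1,i=6
  [22] #.##. => #  t=0,i=7
  [21] #.#.# => .  t=0,i=5
  [20] #.#.. => .  t=0,i=10
  [19] #..## => #  t=0,i=0
  [18] #..#. => #  t=5,i=4
  [17] #...# => #  t=2,i=7
  [16] #.... => #  t=6,i=0
  [15] .#### => .  t=1,i=7
  [14] .###. => #  t=0,i=2
  [13] .##.# => #  t=0,i=8
  [12] .##.. => .  t=0,i=14
  [11] .#.## => #  t=0,i=6
  [10] .#.#. => .  t=2,i=4
  [9] .#..# => .  t=0,i=11
  [8] .#... => #  t=2,i=6
  [7] ..### => #  t=0,i=1
  [6] ..##. => #  t=0,i=13
  [5] ..#.# => #  t=2,i=9
  [4] ..#.. => .  t=8,i=12
  [3] ...## => #  t=3,i=5
  [2] ...#. => .  t=2,i=8
  [1] ....# => .  t=6,i=2
  [0] ..... => #  t=6,i=1
  bits 10010100010011110110100111101001 = 2488232425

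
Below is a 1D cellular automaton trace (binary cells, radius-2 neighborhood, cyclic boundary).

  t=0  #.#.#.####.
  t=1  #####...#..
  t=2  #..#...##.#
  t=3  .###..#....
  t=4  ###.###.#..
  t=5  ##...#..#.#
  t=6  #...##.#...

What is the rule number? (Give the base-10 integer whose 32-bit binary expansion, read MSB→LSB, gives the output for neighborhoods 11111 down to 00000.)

  [31] ##### => .  t=1,i=2
  [30] ####. => #  t=0,i=8
  [29] ###.# => .  t=0,i=9
  [28] ###.. => .  t=1,i=4
  [27] ##.## => .  t=2,i=9
  [26] ##.#. => .  t=0,i=10
  [25] ##..# => #  t=2,i=1
  [24] ##... => .  t=1,i=5
  [23] #.### => .  t=0,i=6
  [22] #.##. => .  t=2,i=10
  [21] #.#.# => #  t=0,i=0
  [20] #.#.. => #  t=4,i=8
  [19] #..## => #  t=1,i=10
  [18] #..#. => #  t=2,i=2
  [17] #...# => .  t=1,i=6
  [16] #.... => #  t=3,i=8
  [15] .#### => .  t=0,i=7
  [14] .###. => #  t=3,i=2
  [13] .##.# => .  t=2,i=8
  [12] .##.. => .  t=2,i=0
  [11] .#.## => .  t=0,i=5
  [10] .#.#. => #  t=0,i=1
  [9] .#..# => .  t=1,i=9
  [8] .#... => .  t=2,i=4
  [7] ..### => #  t=1,i=0
  [6] ..##. => .  t=2,i=7
  [5] ..#.# => .  t=5,i=8
  [4] ..#.. => #  t=1,i=8
  [3] ...## => #  t=2,i=6
  [2] ...#. => #  t=1,i=7
  [1] ....# => .  t=3,i=10
  [0] ..... => .  t=3,i=9
  bits 01000010001111010100010010011100 = 1111311516

1111311516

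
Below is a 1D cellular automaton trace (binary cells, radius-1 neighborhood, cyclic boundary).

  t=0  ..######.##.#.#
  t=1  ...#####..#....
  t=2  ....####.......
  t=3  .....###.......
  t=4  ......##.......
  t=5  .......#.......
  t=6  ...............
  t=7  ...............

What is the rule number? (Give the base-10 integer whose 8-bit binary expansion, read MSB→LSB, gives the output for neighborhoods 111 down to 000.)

  [7] ### => #  t=0,i=3
  [6] ##. => #  t=0,i=7
  [5] #.# => .  t=0,i=8
  [4] #.. => .  t=0,i=0
  [3] .## => .  t=0,i=2
  [2] .#. => .  t=0,i=12
  [1] ..# => .  t=0,i=1
  [0] ... => .  t=1,i=0
  bits 11000000 = 192

192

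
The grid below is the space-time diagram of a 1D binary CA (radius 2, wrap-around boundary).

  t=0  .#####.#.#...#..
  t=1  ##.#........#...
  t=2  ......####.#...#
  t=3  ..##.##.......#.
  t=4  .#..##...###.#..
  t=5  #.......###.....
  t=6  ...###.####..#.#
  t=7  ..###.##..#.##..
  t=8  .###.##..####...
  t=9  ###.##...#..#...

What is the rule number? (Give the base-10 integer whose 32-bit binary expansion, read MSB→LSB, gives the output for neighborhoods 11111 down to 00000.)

2563000493

  #####|#  b31=1 t=0,i=3
  ####.|.  b30=0 t=0,i=4
  ###.#|.  b29=0 t=0,i=5
  ###..|#  b28=1 t=5,i=10
  ##.##|#  b27=1 t=3,i=4
  ##.#.|.  b26=0 t=0,i=6
  ##..#|.  b25=0 t=6,i=11
  ##...|.  b24=0 t=3,i=7
  #.###|#  b23=1 t=6,i=7
  #.##.|#  b22=1 t=3,i=5
  #.#.#|.  b21=0 t=0,i=7
  #.#..|.  b20=0 t=0,i=9
  #..##|.  b19=0 t=4,i=3
  #..#.|#  b18=1 t=6,i=12
  #...#|.  b17=0 t=0,i=11
  #....|.  b16=0 t=1,i=5
  .####|.  b15=0 t=0,i=2
  .###.|#  b14=1 t=4,i=10
  .##.#|.  b13=0 t=1,i=1
  .##..|.  b12=0 t=3,i=6
  .#.##|#  b11=1 t=7,i=11
  .#.#.|.  b10=0 t=0,i=8
  .#..#|.  b9=0 t=4,i=2
  .#...|.  b8=0 t=0,i=10
  ..###|#  b7=1 t=0,i=1
  ..##.|.  b6=0 t=1,i=0
  ..#.#|#  b5=1 t=6,i=13
  ..#..|.  b4=0 t=0,i=13
  ...##|#  b3=1 t=0,i=0
  ...#.|#  b2=1 t=0,i=12
  ....#|.  b1=0 t=1,i=10
  .....|#  b0=1 t=1,i=6
  bits 10011000110001000100100010101101 = 2563000493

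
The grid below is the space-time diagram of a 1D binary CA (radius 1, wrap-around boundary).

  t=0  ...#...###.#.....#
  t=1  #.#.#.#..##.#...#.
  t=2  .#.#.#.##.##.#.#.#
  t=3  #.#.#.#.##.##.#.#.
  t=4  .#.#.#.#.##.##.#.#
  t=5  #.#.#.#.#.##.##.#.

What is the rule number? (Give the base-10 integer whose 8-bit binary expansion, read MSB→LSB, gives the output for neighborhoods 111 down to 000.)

  ### -> .   bit 7 = 0  t=0,i=8
  ##. -> #   bit 6 = 1  t=0,i=9
  #.# -> #   bit 5 = 1  t=0,i=10
  #.. -> #   bit 4 = 1  t=0,i=0
  .## -> .   bit 3 = 0  t=0,i=7
  .#. -> .   bit 2 = 0  t=0,i=3
  ..# -> #   bit 1 = 1  t=0,i=2
  ... -> .   bit 0 = 0  t=0,i=1
  bits 01110010 = 114

114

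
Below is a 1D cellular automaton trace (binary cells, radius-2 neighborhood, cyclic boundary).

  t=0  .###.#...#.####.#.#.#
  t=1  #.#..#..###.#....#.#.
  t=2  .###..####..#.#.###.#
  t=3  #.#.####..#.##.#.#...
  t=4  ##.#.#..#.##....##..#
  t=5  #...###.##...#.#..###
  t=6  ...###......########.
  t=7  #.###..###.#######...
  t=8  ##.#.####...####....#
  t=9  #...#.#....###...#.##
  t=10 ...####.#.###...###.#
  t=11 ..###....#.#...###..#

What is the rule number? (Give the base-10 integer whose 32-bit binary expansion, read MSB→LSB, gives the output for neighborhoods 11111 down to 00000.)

  ##### -> #   bit 31 = 1  t=6,i=14
  ####. -> .   bit 30 = 0  t=0,i=13
  ###.# -> .   bit 29 = 0  t=0,i=3
  ###.. -> .   bit 28 = 0  t=2,i=3
  ##.## -> .   bit 27 = 0  t=5,i=7
  ##.#. -> .   bit 26 = 0  t=0,i=4
  ##..# -> #   bit 25 = 1  t=2,i=4
  ##... -> .   bit 24 = 0  t=4,i=12
  #.### -> .   bit 23 = 0  t=0,i=1
  #.##. -> .   bit 22 = 0  t=3,i=12
  #.#.# -> .   bit 21 = 0  t=0,i=16
  #.#.. -> #   bit 20 = 1  t=0,i=5
  #..## -> #   bit 19 = 1  t=1,i=7
  #..#. -> .   bit 18 = 0  t=1,i=4
  #...# -> .   bit 17 = 0  t=0,i=7
  #.... -> #   bit 16 = 1  t=1,i=14
  .#### -> #   bit 15 = 1  t=0,i=12
  .###. -> #   bit 14 = 1  t=0,i=2
  .##.# -> .   bit 13 = 0  t=3,i=13
  .##.. -> .   bit 12 = 0  t=4,i=11
  .#.## -> #   bit 11 = 1  t=0,i=0
  .#.#. -> #   bit 10 = 1  t=0,i=17
  .#..# -> #   bit 9 = 1  t=1,i=3
  .#... -> .   bit 8 = 0  t=0,i=6
  ..### -> #   bit 7 = 1  t=1,i=8
  ..##. -> .   bit 6 = 0  t=4,i=16
  ..#.# -> #   bit 5 = 1  t=0,i=9
  ..#.. -> .   bit 4 = 0  t=1,i=5
  ...## -> #   bit 3 = 1  t=4,i=15
  ...#. -> #   bit 2 = 1  t=0,i=8
  ....# -> .   bit 1 = 0  t=1,i=15
  ..... -> #   bit 0 = 1  t=6,i=8
  bits 10000010000110011100111010101101 = 2182729389

2182729389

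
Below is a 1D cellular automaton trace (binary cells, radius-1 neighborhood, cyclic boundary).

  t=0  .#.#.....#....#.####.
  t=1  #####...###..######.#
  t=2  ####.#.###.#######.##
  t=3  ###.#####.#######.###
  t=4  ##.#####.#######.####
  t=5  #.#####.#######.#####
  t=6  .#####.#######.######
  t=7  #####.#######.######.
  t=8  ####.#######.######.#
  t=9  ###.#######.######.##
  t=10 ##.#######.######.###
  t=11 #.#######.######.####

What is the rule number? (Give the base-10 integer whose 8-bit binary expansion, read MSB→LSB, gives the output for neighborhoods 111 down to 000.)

190

  ###|#  b7=1 t=0,i=17
  ##.|.  b6=0 t=0,i=19
  #.#|#  b5=1 t=0,i=2
  #..|#  b4=1 t=0,i=4
  .##|#  b3=1 t=0,i=16
  .#.|#  b2=1 t=0,i=1
  ..#|#  b1=1 t=0,i=0
  ...|.  b0=0 t=0,i=5
  bits 10111110 = 190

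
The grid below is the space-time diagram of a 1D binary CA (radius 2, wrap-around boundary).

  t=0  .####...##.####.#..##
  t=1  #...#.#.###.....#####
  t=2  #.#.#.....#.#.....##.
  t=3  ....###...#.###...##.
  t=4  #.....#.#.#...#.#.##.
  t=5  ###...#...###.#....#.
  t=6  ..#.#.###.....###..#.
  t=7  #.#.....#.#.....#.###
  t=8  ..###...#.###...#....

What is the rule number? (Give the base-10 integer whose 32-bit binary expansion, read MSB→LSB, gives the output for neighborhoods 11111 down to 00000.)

  #####|#  b31=1 t=1,i=18
  ####.|.  b30=0 t=0,i=3
  ###.#|.  b29=0 t=0,i=14
  ###..|#  b28=1 t=0,i=4
  ##.##|#  b27=1 t=0,i=0
  ##.#.|.  b26=0 t=0,i=15
  ##..#|.  b25=0 t=6,i=17
  ##...|.  b24=0 t=0,i=5
  #.###|.  b23=0 t=0,i=1
  #.##.|.  b22=0 t=4,i=18
  #.#.#|.  b21=0 t=1,i=6
  #.#..|#  b20=1 t=0,i=16
  #..##|#  b19=1 t=0,i=18
  #..#.|#  b18=1 t=6,i=18
  #...#|#  b17=1 t=0,i=6
  #....|#  b16=1 t=1,i=12
  .####|.  b15=0 t=0,i=2
  .###.|.  b14=0 t=1,i=9
  .##.#|#  b13=1 t=0,i=9
  .##..|#  b12=1 t=3,i=19
  .#.##|.  b11=0 t=1,i=7
  .#.#.|.  b10=0 t=1,i=5
  .#..#|#  b9=1 t=0,i=17
  .#...|#  b8=1 t=2,i=5
  ..###|.  b7=0 t=1,i=16
  ..##.|#  b6=1 t=0,i=8
  ..#.#|#  b5=1 t=1,i=4
  ..#..|#  b4=1 t=5,i=6
  ...##|.  b3=0 t=0,i=7
  ...#.|.  b2=0 t=1,i=3
  ....#|.  b1=0 t=1,i=14
  .....|.  b0=0 t=1,i=13
  bits 10011000000111110011001101110000 = 2552181616

2552181616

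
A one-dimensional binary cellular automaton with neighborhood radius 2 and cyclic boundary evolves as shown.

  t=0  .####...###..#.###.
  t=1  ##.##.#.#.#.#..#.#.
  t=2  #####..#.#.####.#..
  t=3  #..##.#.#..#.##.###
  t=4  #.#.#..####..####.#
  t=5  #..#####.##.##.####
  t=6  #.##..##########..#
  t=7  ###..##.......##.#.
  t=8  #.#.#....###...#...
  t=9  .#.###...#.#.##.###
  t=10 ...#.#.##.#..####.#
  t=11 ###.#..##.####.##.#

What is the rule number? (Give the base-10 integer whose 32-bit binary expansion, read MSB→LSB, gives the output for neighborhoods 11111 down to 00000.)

  [31] ##### => .  t=2,i=2
  [30] ####. => #  t=0,i=3
  [29] ###.# => #  t=2,i=14
  [28] ###.. => #  t=0,i=4
  [27] ##.## => #  t=1,i=2
  [26] ##.#. => .  t=1,i=5
  [25] ##..# => .  t=0,i=11
  [24] ##... => .  t=0,i=5
  [23] #.### => #  t=0,i=15
  [22] #.##. => #  t=1,i=0
  [21] #.#.# => .  t=1,i=6
  [20] #.#.. => #  t=1,i=12
  [19] #..## => #  t=0,i=0
  [18] #..#. => #  t=0,i=12
  [17] #...# => #  t=0,i=6
  [16] #.... => .  t=7,i=8
  [15] .#### => .  t=0,i=2
  [14] .###. => .  t=0,i=9
  [13] .##.# => #  t=1,i=1
  [12] .##.. => .  t=6,i=3
  [11] .#.## => .  t=0,i=14
  [10] .#.#. => #  t=1,i=7
  [9] .#..# => #  t=1,i=13
  [8] .#... => #  t=8,i=5
  [7] ..### => #  t=0,i=1
  [6] ..##. => .  t=3,i=3
  [5] ..#.# => .  t=0,i=13
  [4] ..#.. => .  t=8,i=15
  [3] ...## => .  t=0,i=7
  [2] ...#. => #  t=8,i=14
  [1] ....# => .  t=7,i=12
  [0] ..... => #  t=7,i=9
  bits 01111000110111100010011110000101 = 2027825029

2027825029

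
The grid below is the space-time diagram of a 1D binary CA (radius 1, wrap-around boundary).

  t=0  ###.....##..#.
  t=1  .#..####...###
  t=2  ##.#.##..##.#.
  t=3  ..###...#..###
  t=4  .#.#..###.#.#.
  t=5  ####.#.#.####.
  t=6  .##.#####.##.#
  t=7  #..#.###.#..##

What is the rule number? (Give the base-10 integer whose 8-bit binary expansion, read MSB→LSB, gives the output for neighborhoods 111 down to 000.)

167

  ###|#  b7=1 t=0,i=1
  ##.|.  b6=0 t=0,i=2
  #.#|#  b5=1 t=0,i=13
  #..|.  b4=0 t=0,i=3
  .##|.  b3=0 t=0,i=0
  .#.|#  b2=1 t=0,i=12
  ..#|#  b1=1 t=0,i=7
  ...|#  b0=1 t=0,i=4
  bits 10100111 = 167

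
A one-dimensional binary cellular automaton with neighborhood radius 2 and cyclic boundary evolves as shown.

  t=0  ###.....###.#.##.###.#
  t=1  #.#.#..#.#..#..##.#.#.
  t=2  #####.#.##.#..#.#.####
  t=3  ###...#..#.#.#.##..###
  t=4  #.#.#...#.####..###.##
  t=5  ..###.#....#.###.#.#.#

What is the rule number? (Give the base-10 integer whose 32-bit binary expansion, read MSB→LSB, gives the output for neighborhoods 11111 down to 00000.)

2587882504

  #####|#  b31=1 t=2,i=0
  ####.|.  b30=0 t=0,i=1
  ###.#|.  b29=0 t=0,i=10
  ###..|#  b28=1 t=0,i=2
  ##.##|#  b27=1 t=0,i=16
  ##.#.|.  b26=0 t=0,i=11
  ##..#|#  b25=1 t=3,i=17
  ##...|.  b24=0 t=0,i=3
  #.###|.  b23=0 t=0,i=17
  #.##.|.  b22=0 t=0,i=14
  #.#.#|#  b21=1 t=0,i=12
  #.#..|#  b20=1 t=1,i=4
  #..##|#  b19=1 t=1,i=14
  #..#.|#  b18=1 t=1,i=6
  #...#|#  b17=1 t=3,i=4
  #....|#  b16=1 t=0,i=4
  .####|#  b15=1 t=0,i=0
  .###.|#  b14=1 t=0,i=9
  .##.#|#  b13=1 t=0,i=15
  .##..|#  b12=1 t=3,i=16
  .#.##|.  b11=0 t=0,i=13
  .#.#.|#  b10=1 t=1,i=1
  .#..#|.  b9=0 t=1,i=5
  .#...|.  b8=0 t=4,i=5
  ..###|.  b7=0 t=0,i=8
  ..##.|.  b6=0 t=1,i=15
  ..#.#|.  b5=0 t=1,i=7
  ..#..|.  b4=0 t=1,i=12
  ...##|#  b3=1 t=0,i=7
  ...#.|.  b2=0 t=3,i=5
  ....#|.  b1=0 t=0,i=6
  .....|.  b0=0 t=0,i=5
  bits 10011010001111111111010000001000 = 2587882504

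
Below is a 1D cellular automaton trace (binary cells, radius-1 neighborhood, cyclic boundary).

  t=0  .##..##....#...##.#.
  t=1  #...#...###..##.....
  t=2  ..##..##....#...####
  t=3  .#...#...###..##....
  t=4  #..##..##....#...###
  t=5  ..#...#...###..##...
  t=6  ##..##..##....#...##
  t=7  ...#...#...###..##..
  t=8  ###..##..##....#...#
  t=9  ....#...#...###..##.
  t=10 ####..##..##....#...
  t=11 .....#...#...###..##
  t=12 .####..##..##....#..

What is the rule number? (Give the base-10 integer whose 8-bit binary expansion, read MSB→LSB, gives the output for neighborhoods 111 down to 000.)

3

  [7] ### => .  t=1,i=9
  [6] ##. => .  t=0,i=2
  [5] #.# => .  t=0,i=17
  [4] #.. => .  t=0,i=3
  [3] .## => .  t=0,i=1
  [2] .#. => .  t=0,i=11
  [1] ..# => #  t=0,i=0
  [0] ... => #  t=0,i=8
  bits 00000011 = 3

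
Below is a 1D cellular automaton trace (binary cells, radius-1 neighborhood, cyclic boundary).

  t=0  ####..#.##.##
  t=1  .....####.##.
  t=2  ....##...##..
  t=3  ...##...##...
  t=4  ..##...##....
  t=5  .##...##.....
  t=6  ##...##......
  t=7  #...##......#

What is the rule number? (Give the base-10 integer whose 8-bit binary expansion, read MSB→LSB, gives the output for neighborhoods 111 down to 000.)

46

  ###|.  b7=0 t=0,i=0
  ##.|.  b6=0 t=0,i=3
  #.#|#  b5=1 t=0,i=7
  #..|.  b4=0 t=0,i=4
  .##|#  b3=1 t=0,i=8
  .#.|#  b2=1 t=0,i=6
  ..#|#  b1=1 t=0,i=5
  ...|.  b0=0 t=1,i=0
  bits 00101110 = 46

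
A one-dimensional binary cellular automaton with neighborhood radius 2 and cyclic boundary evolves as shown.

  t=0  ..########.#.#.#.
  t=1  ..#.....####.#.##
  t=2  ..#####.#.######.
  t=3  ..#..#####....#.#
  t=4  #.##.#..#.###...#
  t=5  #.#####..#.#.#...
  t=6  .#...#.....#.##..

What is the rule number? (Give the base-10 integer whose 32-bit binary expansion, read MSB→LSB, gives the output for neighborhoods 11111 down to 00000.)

  #####|.  b31=0 t=0,i=4
  ####.|#  b30=1 t=0,i=8
  ###.#|#  b29=1 t=0,i=9
  ###..|.  b28=0 t=2,i=15
  ##.##|.  b27=0 t=4,i=1
  ##.#.|#  b26=1 t=0,i=10
  ##..#|.  b25=0 t=1,i=0
  ##...|#  b24=1 t=2,i=16
  #.###|.  b23=0 t=2,i=10
  #.##.|#  b22=1 t=1,i=15
  #.#.#|#  b21=1 t=0,i=11
  #.#..|#  b20=1 t=0,i=15
  #..##|.  b19=0 t=3,i=4
  #..#.|.  b18=0 t=1,i=1
  #...#|.  b17=0 t=0,i=0
  #....|#  b16=1 t=1,i=4
  .####|.  b15=0 t=0,i=3
  .###.|#  b14=1 t=4,i=11
  .##.#|#  b13=1 t=4,i=0
  .##..|.  b12=0 t=1,i=16
  .#.##|#  b11=1 t=1,i=14
  .#.#.|.  b10=0 t=0,i=12
  .#..#|#  b9=1 t=3,i=0
  .#...|#  b8=1 t=0,i=16
  ..###|#  b7=1 t=0,i=2
  ..##.|.  b6=0 t=4,i=16
  ..#.#|.  b5=0 t=3,i=14
  ..#..|#  b4=1 t=1,i=2
  ...##|.  b3=0 t=0,i=1
  ...#.|.  b2=0 t=3,i=13
  ....#|#  b1=1 t=1,i=6
  .....|#  b0=1 t=1,i=5
  bits 01100101011100010110101110010011 = 1701931923

1701931923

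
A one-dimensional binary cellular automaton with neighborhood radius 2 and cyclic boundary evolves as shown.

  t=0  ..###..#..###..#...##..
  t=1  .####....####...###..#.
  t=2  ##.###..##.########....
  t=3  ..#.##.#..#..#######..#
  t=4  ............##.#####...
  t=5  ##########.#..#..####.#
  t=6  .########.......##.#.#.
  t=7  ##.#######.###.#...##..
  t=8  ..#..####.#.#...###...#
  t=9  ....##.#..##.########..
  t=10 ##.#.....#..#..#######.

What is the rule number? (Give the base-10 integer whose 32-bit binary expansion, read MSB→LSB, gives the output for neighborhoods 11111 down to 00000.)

  nb #####: next=#  (t=2,i=13, bit31=1)
  nb ####.: next=#  (t=1,i=3, bit30=1)
  nb ###.#: next=.  (t=5,i=9, bit29=0)
  nb ###..: next=#  (t=0,i=4, bit28=1)
  nb ##.##: next=#  (t=2,i=2, bit27=1)
  nb ##.#.: next=.  (t=3,i=6, bit26=0)
  nb ##..#: next=.  (t=0,i=5, bit25=0)
  nb ##...: next=#  (t=0,i=21, bit24=1)
  nb #.###: next=.  (t=2,i=3, bit23=0)
  nb #.##.: next=.  (t=3,i=4, bit22=0)
  nb #.#.#: next=#  (t=6,i=19, bit21=1)
  nb #.#..: next=.  (t=3,i=7, bit20=0)
  nb #..##: next=#  (t=0,i=9, bit19=1)
  nb #..#.: next=.  (t=0,i=6, bit18=0)
  nb #...#: next=#  (t=0,i=17, bit17=1)
  nb #....: next=.  (t=0,i=22, bit16=0)
  nb .####: next=.  (t=1,i=2, bit15=0)
  nb .###.: next=#  (t=0,i=3, bit14=1)
  nb .##.#: next=.  (t=2,i=1, bit13=0)
  nb .##..: next=.  (t=0,i=20, bit12=0)
  nb .#.##: next=.  (t=3,i=3, bit11=0)
  nb .#.#.: next=#  (t=6,i=20, bit10=1)
  nb .#..#: next=.  (t=0,i=8, bit9=0)
  nb .#...: next=#  (t=0,i=16, bit8=1)
  nb ..###: next=#  (t=0,i=2, bit7=1)
  nb ..##.: next=.  (t=0,i=19, bit6=0)
  nb ..#.#: next=.  (t=3,i=2, bit5=0)
  nb ..#..: next=.  (t=0,i=7, bit4=0)
  nb ...##: next=#  (t=0,i=1, bit3=1)
  nb ...#.: next=.  (t=8,i=21, bit2=0)
  nb ....#: next=.  (t=0,i=0, bit1=0)
  nb .....: next=#  (t=4,i=0, bit0=1)
  bits 11011001001010100100010110001001 = 3643426185

3643426185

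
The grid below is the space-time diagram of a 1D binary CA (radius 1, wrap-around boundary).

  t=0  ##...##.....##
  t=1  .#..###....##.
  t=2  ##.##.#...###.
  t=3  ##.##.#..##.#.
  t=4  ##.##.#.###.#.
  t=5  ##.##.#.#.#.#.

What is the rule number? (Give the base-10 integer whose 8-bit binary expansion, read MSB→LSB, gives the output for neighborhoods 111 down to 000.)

78

  ###|.  b7=0 t=0,i=0
  ##.|#  b6=1 t=0,i=1
  #.#|.  b5=0 t=2,i=2
  #..|.  b4=0 t=0,i=2
  .##|#  b3=1 t=0,i=5
  .#.|#  b2=1 t=1,i=1
  ..#|#  b1=1 t=0,i=4
  ...|.  b0=0 t=0,i=3
  bits 01001110 = 78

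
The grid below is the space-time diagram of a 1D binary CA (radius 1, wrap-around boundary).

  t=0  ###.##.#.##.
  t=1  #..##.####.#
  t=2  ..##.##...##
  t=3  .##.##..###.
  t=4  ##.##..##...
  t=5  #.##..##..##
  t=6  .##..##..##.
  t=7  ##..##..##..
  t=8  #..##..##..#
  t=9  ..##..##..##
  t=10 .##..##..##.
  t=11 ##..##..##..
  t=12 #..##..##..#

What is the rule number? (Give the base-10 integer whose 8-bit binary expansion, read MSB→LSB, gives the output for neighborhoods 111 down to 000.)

  ###|.  b7=0 t=0,i=1
  ##.|.  b6=0 t=0,i=2
  #.#|#  b5=1 t=0,i=3
  #..|.  b4=0 t=1,i=1
  .##|#  b3=1 t=0,i=0
  .#.|#  b2=1 t=0,i=7
  ..#|#  b1=1 t=1,i=2
  ...|#  b0=1 t=2,i=8
  bits 00101111 = 47

47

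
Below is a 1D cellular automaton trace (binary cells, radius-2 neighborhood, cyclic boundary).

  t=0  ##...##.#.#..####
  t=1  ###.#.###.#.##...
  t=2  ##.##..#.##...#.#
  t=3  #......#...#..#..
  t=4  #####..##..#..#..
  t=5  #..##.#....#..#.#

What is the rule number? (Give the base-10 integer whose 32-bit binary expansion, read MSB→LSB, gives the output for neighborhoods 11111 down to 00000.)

  #####|.  b31=0 t=0,i=15
  ####.|#  b30=1 t=0,i=0
  ###.#|.  b29=0 t=1,i=2
  ###..|#  b28=1 t=0,i=1
  ##.##|.  b27=0 t=2,i=2
  ##.#.|#  b26=1 t=0,i=7
  ##..#|.  b25=0 t=2,i=5
  ##...|#  b24=1 t=0,i=2
  #.###|.  b23=0 t=1,i=6
  #.##.|.  b22=0 t=1,i=12
  #.#.#|#  b21=1 t=0,i=8
  #.#..|#  b20=1 t=0,i=10
  #..##|#  b19=1 t=0,i=12
  #..#.|.  b18=0 t=2,i=6
  #...#|.  b17=0 t=0,i=3
  #....|#  b16=1 t=3,i=2
  .####|.  b15=0 t=0,i=14
  .###.|#  b14=1 t=1,i=1
  .##.#|#  b13=1 t=0,i=6
  .##..|.  b12=0 t=1,i=13
  .#.##|.  b11=0 t=1,i=5
  .#.#.|.  b10=0 t=0,i=9
  .#..#|.  b9=0 t=0,i=11
  .#...|#  b8=1 t=3,i=1
  ..###|#  b7=1 t=0,i=13
  ..##.|.  b6=0 t=0,i=5
  ..#.#|#  b5=1 t=2,i=7
  ..#..|#  b4=1 t=3,i=0
  ...##|#  b3=1 t=0,i=4
  ...#.|.  b2=0 t=2,i=13
  ....#|.  b1=0 t=3,i=5
  .....|#  b0=1 t=3,i=3
  bits 01010101001110010110000110111001 = 1429823929

1429823929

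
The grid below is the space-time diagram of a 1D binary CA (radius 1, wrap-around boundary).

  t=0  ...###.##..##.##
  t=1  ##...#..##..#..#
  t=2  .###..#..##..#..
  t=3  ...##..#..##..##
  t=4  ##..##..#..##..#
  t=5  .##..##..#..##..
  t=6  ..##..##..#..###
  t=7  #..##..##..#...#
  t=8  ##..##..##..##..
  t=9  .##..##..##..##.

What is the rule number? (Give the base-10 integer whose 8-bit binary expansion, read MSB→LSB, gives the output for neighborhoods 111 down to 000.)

  ###|.  b7=0 t=0,i=4
  ##.|#  b6=1 t=0,i=5
  #.#|.  b5=0 t=0,i=6
  #..|#  b4=1 t=0,i=0
  .##|.  b3=0 t=0,i=3
  .#.|.  b2=0 t=1,i=5
  ..#|.  b1=0 t=0,i=2
  ...|#  b0=1 t=0,i=1
  bits 01010001 = 81

81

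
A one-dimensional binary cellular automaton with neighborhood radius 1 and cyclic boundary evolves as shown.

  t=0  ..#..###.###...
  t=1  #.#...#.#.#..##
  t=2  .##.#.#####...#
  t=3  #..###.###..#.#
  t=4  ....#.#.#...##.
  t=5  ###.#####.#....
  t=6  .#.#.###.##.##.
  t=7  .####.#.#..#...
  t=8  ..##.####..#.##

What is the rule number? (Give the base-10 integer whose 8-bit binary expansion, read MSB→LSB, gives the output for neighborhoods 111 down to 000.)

165

  nb ###: next=#  (t=0,i=6, bit7=1)
  nb ##.: next=.  (t=0,i=7, bit6=0)
  nb #.#: next=#  (t=0,i=8, bit5=1)
  nb #..: next=.  (t=0,i=3, bit4=0)
  nb .##: next=.  (t=0,i=5, bit3=0)
  nb .#.: next=#  (t=0,i=2, bit2=1)
  nb ..#: next=.  (t=0,i=1, bit1=0)
  nb ...: next=#  (t=0,i=0, bit0=1)
  bits 10100101 = 165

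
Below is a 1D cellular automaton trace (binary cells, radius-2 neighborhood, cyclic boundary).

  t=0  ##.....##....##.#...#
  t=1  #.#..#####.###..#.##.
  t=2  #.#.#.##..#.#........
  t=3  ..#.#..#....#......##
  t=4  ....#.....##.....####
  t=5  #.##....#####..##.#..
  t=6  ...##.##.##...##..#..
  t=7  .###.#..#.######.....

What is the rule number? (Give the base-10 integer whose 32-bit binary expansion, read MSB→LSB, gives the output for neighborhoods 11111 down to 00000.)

  nb #####: next=#  (t=1,i=7, bit31=1)
  nb ####.: next=.  (t=1,i=8, bit30=0)
  nb ###.#: next=.  (t=1,i=9, bit29=0)
  nb ###..: next=.  (t=0,i=1, bit28=0)
  nb ##.##: next=#  (t=1,i=10, bit27=1)
  nb ##.#.: next=.  (t=0,i=15, bit26=0)
  nb ##..#: next=.  (t=1,i=14, bit25=0)
  nb ##...: next=#  (t=0,i=2, bit24=1)
  nb #.###: next=.  (t=1,i=11, bit23=0)
  nb #.##.: next=.  (t=1,i=18, bit22=0)
  nb #.#.#: next=#  (t=1,i=0, bit21=1)
  nb #.#..: next=#  (t=0,i=16, bit20=1)
  nb #..##: next=#  (t=1,i=4, bit19=1)
  nb #..#.: next=.  (t=1,i=15, bit18=0)
  nb #...#: next=#  (t=0,i=18, bit17=1)
  nb #....: next=.  (t=0,i=3, bit16=0)
  nb .####: next=#  (t=1,i=6, bit15=1)
  nb .###.: next=#  (t=0,i=0, bit14=1)
  nb .##.#: next=.  (t=0,i=14, bit13=0)
  nb .##..: next=#  (t=0,i=8, bit12=1)
  nb .#.##: next=.  (t=1,i=17, bit11=0)
  nb .#.#.: next=.  (t=1,i=1, bit10=0)
  nb .#..#: next=.  (t=1,i=3, bit9=0)
  nb .#...: next=.  (t=0,i=17, bit8=0)
  nb ..###: next=.  (t=0,i=20, bit7=0)
  nb ..##.: next=#  (t=0,i=7, bit6=1)
  nb ..#.#: next=.  (t=1,i=16, bit5=0)
  nb ..#..: next=.  (t=3,i=7, bit4=0)
  nb ...##: next=#  (t=0,i=6, bit3=1)
  nb ...#.: next=#  (t=2,i=20, bit2=1)
  nb ....#: next=#  (t=0,i=5, bit1=1)
  nb .....: next=.  (t=0,i=4, bit0=0)
  bits 10001001001110101101000001001110 = 2302333006

2302333006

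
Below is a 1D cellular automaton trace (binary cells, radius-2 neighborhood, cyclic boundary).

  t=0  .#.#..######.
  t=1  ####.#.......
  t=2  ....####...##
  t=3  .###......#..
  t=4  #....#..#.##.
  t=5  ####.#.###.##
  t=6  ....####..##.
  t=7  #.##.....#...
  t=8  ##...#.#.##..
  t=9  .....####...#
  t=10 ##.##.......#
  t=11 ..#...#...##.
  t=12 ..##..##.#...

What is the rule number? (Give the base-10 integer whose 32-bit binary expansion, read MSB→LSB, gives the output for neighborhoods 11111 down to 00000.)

  [31] ##### => .  t=0,i=8
  [30] ####. => .  t=0,i=10
  [29] ###.# => .  t=1,i=3
  [28] ###.. => .  t=0,i=11
  [27] ##.## => #  t=5,i=10
  [26] ##.#. => #  t=1,i=4
  [25] ##..# => .  t=0,i=12
  [24] ##... => .  t=2,i=0
  [23] #.### => #  t=5,i=7
  [22] #.##. => .  t=4,i=10
  [21] #.#.# => #  t=5,i=5
  [20] #.#.. => #  t=0,i=3
  [19] #..## => #  t=0,i=5
  [18] #..#. => #  t=0,i=0
  [17] #...# => .  t=2,i=9
  [16] #.... => #  t=1,i=7
  [15] .#### => .  t=0,i=7
  [14] .###. => .  t=3,i=2
  [13] .##.# => #  t=4,i=11
  [12] .##.. => .  t=2,i=12
  [11] .#.## => #  t=4,i=9
  [10] .#.#. => #  t=0,i=2
  [9] .#..# => .  t=0,i=4
  [8] .#... => #  t=1,i=6
  [7] ..### => .  t=0,i=6
  [6] ..##. => .  t=2,i=11
  [5] ..#.# => #  t=0,i=1
  [4] ..#.. => #  t=3,i=10
  [3] ...## => #  t=1,i=12
  [2] ...#. => .  t=3,i=9
  [1] ....# => #  t=1,i=11
  [0] ..... => .  t=1,i=8
  bits 00001100101111010010110100111010 = 213724474

213724474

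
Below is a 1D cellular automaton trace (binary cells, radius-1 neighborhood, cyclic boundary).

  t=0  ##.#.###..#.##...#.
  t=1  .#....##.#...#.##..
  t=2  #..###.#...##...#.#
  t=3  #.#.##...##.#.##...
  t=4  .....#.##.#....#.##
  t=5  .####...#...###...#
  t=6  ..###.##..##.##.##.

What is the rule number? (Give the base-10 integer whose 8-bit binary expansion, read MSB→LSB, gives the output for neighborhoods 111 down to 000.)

195

  [7] ### => #  t=0,i=6
  [6] ##. => #  t=0,i=1
  [5] #.# => .  t=0,i=2
  [4] #.. => .  t=0,i=8
  [3] .## => .  t=0,i=0
  [2] .#. => .  t=0,i=3
  [1] ..# => #  t=0,i=9
  [0] ... => #  t=0,i=15
  bits 11000011 = 195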